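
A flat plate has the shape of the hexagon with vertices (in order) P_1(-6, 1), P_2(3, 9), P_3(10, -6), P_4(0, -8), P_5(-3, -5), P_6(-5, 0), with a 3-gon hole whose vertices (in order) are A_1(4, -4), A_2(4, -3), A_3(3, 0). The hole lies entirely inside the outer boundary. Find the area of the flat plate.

Outer boundary:
P_1→P_2: (-6)(9) − (3)(1) = -57
P_2→P_3: (3)(-6) − (10)(9) = -108
P_3→P_4: (10)(-8) − (0)(-6) = -80
P_4→P_5: (0)(-5) − (-3)(-8) = -24
P_5→P_6: (-3)(0) − (-5)(-5) = -25
P_6→P_1: (-5)(1) − (-6)(0) = -5
Σ = -299
Area = |Σ|/2 = 149.5.
Hole:
A_1→A_2: (4)(-3) − (4)(-4) = 4
A_2→A_3: (4)(0) − (3)(-3) = 9
A_3→A_1: (3)(-4) − (4)(0) = -12
Σ = 1
Area = |Σ|/2 = 0.5.
Net area = 149.5 − 0.5 = 149.

149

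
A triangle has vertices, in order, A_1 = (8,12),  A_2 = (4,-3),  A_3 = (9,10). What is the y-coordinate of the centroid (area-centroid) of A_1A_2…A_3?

19/3

Apply Gauss's area formula. First the cross-terms c_i = x_i·y_{i+1} − x_{i+1}·y_i:
  -72, 67, 28  ⇒  2A = 23, A = 11.5.
Then Σ (y_i + y_{i+1})·c_i = 437, so ȳ = 437 / (6·11.5) = 19/3.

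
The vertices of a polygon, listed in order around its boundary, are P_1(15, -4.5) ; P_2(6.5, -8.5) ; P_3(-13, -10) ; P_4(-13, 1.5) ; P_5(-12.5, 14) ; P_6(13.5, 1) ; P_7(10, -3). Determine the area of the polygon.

Apply the surveyor's formula: 2A = Σ (x_i·y_{i+1} − x_{i+1}·y_i), indices taken mod 7.
Cross-terms: -98.25, -175.5, -149.5, -163.25, -201.5, -50.5, 0  ⇒  Σ = -838.5
Area = |Σ|/2 = 419.25.

419.25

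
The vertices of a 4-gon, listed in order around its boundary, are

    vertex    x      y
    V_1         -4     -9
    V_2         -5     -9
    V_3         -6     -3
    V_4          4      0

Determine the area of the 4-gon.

36

Apply the shoelace (surveyor's) formula: 2A = Σ (x_i·y_{i+1} − x_{i+1}·y_i), indices taken mod 4.
Cross-terms: -9, -39, 12, -36  ⇒  Σ = -72
Area = |Σ|/2 = 36.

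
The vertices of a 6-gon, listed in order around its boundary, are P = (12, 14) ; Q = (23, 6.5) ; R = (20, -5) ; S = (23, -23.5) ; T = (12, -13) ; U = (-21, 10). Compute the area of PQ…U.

Apply Gauss's area formula: 2A = Σ (x_i·y_{i+1} − x_{i+1}·y_i), indices taken mod 6.
Σ = (-244) + (-245) + (-355) + (-17) + (-153) + (-414) = -1428
Area = |Σ|/2 = 714.

714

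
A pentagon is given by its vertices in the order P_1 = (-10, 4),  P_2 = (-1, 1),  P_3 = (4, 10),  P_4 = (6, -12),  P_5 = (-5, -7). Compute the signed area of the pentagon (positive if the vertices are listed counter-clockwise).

P_1→P_2: (-10)(1) − (-1)(4) = -6
P_2→P_3: (-1)(10) − (4)(1) = -14
P_3→P_4: (4)(-12) − (6)(10) = -108
P_4→P_5: (6)(-7) − (-5)(-12) = -102
P_5→P_1: (-5)(4) − (-10)(-7) = -90
Σ = -320
Signed area = Σ/2 = -160 (negative ⇒ clockwise traversal).

-160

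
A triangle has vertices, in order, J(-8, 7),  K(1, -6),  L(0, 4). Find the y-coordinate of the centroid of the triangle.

5/3

Apply Gauss's area formula. First the cross-terms c_i = x_i·y_{i+1} − x_{i+1}·y_i:
  41, 4, 32  ⇒  2A = 77, A = 38.5.
Then Σ (y_i + y_{i+1})·c_i = 385, so ȳ = 385 / (6·38.5) = 5/3.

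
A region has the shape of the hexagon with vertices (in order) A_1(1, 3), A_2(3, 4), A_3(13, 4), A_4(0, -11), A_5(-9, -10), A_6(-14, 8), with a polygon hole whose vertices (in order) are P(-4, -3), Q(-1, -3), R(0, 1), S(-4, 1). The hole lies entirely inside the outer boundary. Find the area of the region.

Outer boundary:
Cross-terms: -5, -40, -143, -99, -212, -50  ⇒  Σ = -549
Area = |Σ|/2 = 274.5.
Hole:
Apply the shoelace formula: 2A = Σ (x_i·y_{i+1} − x_{i+1}·y_i), indices taken mod 4.
Σ = (9) + (-1) + (4) + (16) = 28
Area = |Σ|/2 = 14.
Net area = 274.5 − 14 = 260.5.

260.5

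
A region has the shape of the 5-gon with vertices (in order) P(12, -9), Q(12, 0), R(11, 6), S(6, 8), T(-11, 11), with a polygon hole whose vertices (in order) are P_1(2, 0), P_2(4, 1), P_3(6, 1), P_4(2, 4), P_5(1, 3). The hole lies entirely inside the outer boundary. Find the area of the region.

167.5

Outer boundary:
Apply the shoelace (surveyor's) formula: 2A = Σ (x_i·y_{i+1} − x_{i+1}·y_i), indices taken mod 5.
Σ = (108) + (72) + (52) + (154) + (-33) = 353
Area = |Σ|/2 = 176.5.
Hole:
Apply the surveyor's formula: 2A = Σ (x_i·y_{i+1} − x_{i+1}·y_i), indices taken mod 5.
Σ = (2) + (-2) + (22) + (2) + (-6) = 18
Area = |Σ|/2 = 9.
Net area = 176.5 − 9 = 167.5.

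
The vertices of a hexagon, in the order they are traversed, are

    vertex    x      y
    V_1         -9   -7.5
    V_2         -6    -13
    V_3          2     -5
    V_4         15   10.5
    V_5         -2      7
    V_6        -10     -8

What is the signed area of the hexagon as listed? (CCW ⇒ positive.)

Apply the shoelace (surveyor's) formula: 2A = Σ (x_i·y_{i+1} − x_{i+1}·y_i), indices taken mod 6.
Σ = (72) + (56) + (96) + (126) + (86) + (3) = 439
Signed area = Σ/2 = 219.5 (positive ⇒ counter-clockwise traversal).

219.5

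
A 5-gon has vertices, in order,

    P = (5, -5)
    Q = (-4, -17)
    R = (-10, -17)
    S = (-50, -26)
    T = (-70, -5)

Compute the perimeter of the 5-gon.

|PQ| = √((-9)² + (-12)²) = √225 = 15
|QR| = √((-6)² + (0)²) = √36 = 6
|RS| = √((-40)² + (-9)²) = √1681 = 41
|ST| = √((-20)² + (21)²) = √841 = 29
|TP| = √((75)² + (0)²) = √5625 = 75
Perimeter = 15 + 6 + 41 + 29 + 75 = 166.

166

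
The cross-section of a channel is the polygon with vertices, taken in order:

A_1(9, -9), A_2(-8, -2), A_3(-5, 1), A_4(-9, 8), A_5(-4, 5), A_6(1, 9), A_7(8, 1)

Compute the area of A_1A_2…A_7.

172.5

Σ = (-90) + (-18) + (-31) + (-13) + (-41) + (-71) + (-81) = -345
Area = |Σ|/2 = 172.5.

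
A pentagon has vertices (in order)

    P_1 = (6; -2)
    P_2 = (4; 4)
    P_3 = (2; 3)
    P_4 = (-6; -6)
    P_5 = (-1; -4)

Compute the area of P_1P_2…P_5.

43

Σ = (32) + (4) + (6) + (18) + (26) = 86
Area = |Σ|/2 = 43.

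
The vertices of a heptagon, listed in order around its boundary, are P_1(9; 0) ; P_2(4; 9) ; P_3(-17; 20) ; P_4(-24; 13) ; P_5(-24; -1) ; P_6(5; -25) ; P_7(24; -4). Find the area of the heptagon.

1065

Apply Gauss's area formula: 2A = Σ (x_i·y_{i+1} − x_{i+1}·y_i), indices taken mod 7.
Σ = (81) + (233) + (259) + (336) + (605) + (580) + (36) = 2130
Area = |Σ|/2 = 1065.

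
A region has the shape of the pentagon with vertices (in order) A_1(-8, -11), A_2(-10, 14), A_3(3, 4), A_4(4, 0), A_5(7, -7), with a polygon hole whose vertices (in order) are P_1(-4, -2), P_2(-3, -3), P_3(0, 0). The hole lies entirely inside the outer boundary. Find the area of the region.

Outer boundary:
Cross-terms: -222, -82, -16, -28, -133  ⇒  Σ = -481
Area = |Σ|/2 = 240.5.
Hole:
Cross-terms: 6, 0, 0  ⇒  Σ = 6
Area = |Σ|/2 = 3.
Net area = 240.5 − 3 = 237.5.

237.5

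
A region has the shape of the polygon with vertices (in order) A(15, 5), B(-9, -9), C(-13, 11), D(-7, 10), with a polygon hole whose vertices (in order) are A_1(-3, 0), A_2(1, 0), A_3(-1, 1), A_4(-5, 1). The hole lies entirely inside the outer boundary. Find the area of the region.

Outer boundary:
Apply the shoelace formula: 2A = Σ (x_i·y_{i+1} − x_{i+1}·y_i), indices taken mod 4.
Σ = (-90) + (-216) + (-53) + (-185) = -544
Area = |Σ|/2 = 272.
Hole:
Cross-terms: 0, 1, 4, 3  ⇒  Σ = 8
Area = |Σ|/2 = 4.
Net area = 272 − 4 = 268.

268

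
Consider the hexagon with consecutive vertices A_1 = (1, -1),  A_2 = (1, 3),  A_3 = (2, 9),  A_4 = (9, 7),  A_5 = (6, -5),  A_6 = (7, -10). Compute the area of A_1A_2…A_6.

84.5

Apply the shoelace formula: 2A = Σ (x_i·y_{i+1} − x_{i+1}·y_i), indices taken mod 6.
Σ = (4) + (3) + (-67) + (-87) + (-25) + (3) = -169
Area = |Σ|/2 = 84.5.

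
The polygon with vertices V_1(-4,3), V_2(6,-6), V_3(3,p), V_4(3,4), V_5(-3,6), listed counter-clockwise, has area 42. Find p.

1

The doubled signed area Σ (x_i y_{i+1} − x_{i+1} y_i) is linear in p.
With p=0 it equals 81; the coefficient of p is 3 (from the two edges through V_3).
So 3·p + 81 = 2·42 = 84 ⇒ p = 1.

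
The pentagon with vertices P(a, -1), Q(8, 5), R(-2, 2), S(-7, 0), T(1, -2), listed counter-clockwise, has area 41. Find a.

3

The doubled signed area Σ (x_i y_{i+1} − x_{i+1} y_i) is linear in a.
With a=0 it equals 61; the coefficient of a is 7 (from the two edges through P).
So 7·a + 61 = 2·41 = 82 ⇒ a = 3.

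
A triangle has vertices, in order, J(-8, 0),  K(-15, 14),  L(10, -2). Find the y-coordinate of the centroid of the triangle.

4

Apply Gauss's area formula. First the cross-terms c_i = x_i·y_{i+1} − x_{i+1}·y_i:
  -112, -110, -16  ⇒  2A = -238, A = -119.
Then Σ (y_i + y_{i+1})·c_i = -2856, so ȳ = -2856 / (6·(-119)) = 4.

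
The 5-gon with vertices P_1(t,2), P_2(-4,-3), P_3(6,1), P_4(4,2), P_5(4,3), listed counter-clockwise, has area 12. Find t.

The doubled signed area Σ (x_i y_{i+1} − x_{i+1} y_i) is linear in t.
With t=0 it equals 42; the coefficient of t is -6 (from the two edges through P_1).
So -6·t + 42 = 2·12 = 24 ⇒ t = 3.

3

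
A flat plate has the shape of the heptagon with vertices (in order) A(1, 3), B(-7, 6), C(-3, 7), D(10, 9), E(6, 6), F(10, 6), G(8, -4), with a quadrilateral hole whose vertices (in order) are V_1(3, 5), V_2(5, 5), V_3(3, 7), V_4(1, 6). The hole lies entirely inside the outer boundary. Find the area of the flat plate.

Outer boundary:
A→B: (1)(6) − (-7)(3) = 27
B→C: (-7)(7) − (-3)(6) = -31
C→D: (-3)(9) − (10)(7) = -97
D→E: (10)(6) − (6)(9) = 6
E→F: (6)(6) − (10)(6) = -24
F→G: (10)(-4) − (8)(6) = -88
G→A: (8)(3) − (1)(-4) = 28
Σ = -179
Area = |Σ|/2 = 89.5.
Hole:
Apply the surveyor's formula: 2A = Σ (x_i·y_{i+1} − x_{i+1}·y_i), indices taken mod 4.
Σ = (-10) + (20) + (11) + (-13) = 8
Area = |Σ|/2 = 4.
Net area = 89.5 − 4 = 85.5.

85.5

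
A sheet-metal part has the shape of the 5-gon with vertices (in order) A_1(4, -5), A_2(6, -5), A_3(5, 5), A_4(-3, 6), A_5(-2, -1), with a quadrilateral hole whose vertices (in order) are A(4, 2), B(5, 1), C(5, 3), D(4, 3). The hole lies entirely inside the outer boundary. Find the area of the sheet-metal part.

Outer boundary:
Apply Gauss's area formula: 2A = Σ (x_i·y_{i+1} − x_{i+1}·y_i), indices taken mod 5.
Cross-terms: 10, 55, 45, 15, 14  ⇒  Σ = 139
Area = |Σ|/2 = 69.5.
Hole:
A→B: (4)(1) − (5)(2) = -6
B→C: (5)(3) − (5)(1) = 10
C→D: (5)(3) − (4)(3) = 3
D→A: (4)(2) − (4)(3) = -4
Σ = 3
Area = |Σ|/2 = 1.5.
Net area = 69.5 − 1.5 = 68.

68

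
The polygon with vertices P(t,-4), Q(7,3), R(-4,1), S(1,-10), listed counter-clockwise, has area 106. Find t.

Write out the shoelace sum; only the two edges meeting at P involve t:
2·Area = [(1·(-4) − t·(-10)) + (t·3 − 7·(-4))] + 58
       = 13·t + 82 = 212
⇒ t = 10.

10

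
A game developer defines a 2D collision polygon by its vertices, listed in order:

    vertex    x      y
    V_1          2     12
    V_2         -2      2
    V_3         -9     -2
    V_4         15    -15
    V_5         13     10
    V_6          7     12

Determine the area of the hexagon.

353

Apply Gauss's area formula: 2A = Σ (x_i·y_{i+1} − x_{i+1}·y_i), indices taken mod 6.
Σ = (28) + (22) + (165) + (345) + (86) + (60) = 706
Area = |Σ|/2 = 353.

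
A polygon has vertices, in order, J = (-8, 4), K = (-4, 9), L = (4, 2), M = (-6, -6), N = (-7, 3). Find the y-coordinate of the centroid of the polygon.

23/12

Apply the shoelace (surveyor's) formula. First the cross-terms c_i = x_i·y_{i+1} − x_{i+1}·y_i:
  -56, -44, -12, -60, -4  ⇒  2A = -176, A = -88.
Then Σ (y_i + y_{i+1})·c_i = -1012, so ȳ = -1012 / (6·(-88)) = 23/12.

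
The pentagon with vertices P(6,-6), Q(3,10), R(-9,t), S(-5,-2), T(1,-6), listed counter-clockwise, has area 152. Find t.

The doubled signed area Σ (x_i y_{i+1} − x_{i+1} y_i) is linear in t.
With t=0 it equals 248; the coefficient of t is 8 (from the two edges through R).
So 8·t + 248 = 2·152 = 304 ⇒ t = 7.

7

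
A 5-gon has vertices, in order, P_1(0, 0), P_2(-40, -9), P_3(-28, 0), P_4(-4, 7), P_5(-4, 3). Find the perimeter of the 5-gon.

90

|P_1P_2| = √((-40)² + (-9)²) = √1681 = 41
|P_2P_3| = √((12)² + (9)²) = √225 = 15
|P_3P_4| = √((24)² + (7)²) = √625 = 25
|P_4P_5| = √((0)² + (-4)²) = √16 = 4
|P_5P_1| = √((4)² + (-3)²) = √25 = 5
Perimeter = 41 + 15 + 25 + 4 + 5 = 90.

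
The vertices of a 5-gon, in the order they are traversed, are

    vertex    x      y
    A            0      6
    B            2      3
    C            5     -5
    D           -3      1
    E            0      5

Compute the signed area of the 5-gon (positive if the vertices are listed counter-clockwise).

Σ = (-12) + (-25) + (-10) + (-15) + (0) = -62
Signed area = Σ/2 = -31 (negative ⇒ clockwise traversal).

-31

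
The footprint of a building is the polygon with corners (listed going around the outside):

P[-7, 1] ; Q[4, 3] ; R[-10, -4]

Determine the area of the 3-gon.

24.5

Apply the surveyor's formula: 2A = Σ (x_i·y_{i+1} − x_{i+1}·y_i), indices taken mod 3.
P→Q: (-7)(3) − (4)(1) = -25
Q→R: (4)(-4) − (-10)(3) = 14
R→P: (-10)(1) − (-7)(-4) = -38
Σ = -49
Area = |Σ|/2 = 24.5.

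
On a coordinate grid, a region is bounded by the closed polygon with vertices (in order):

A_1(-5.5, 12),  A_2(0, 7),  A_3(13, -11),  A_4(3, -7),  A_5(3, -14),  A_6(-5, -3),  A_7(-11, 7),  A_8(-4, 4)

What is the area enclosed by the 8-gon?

Cross-terms: -38.5, -91, -58, -21, -79, -68, -16, -26  ⇒  Σ = -397.5
Area = |Σ|/2 = 198.75.

198.75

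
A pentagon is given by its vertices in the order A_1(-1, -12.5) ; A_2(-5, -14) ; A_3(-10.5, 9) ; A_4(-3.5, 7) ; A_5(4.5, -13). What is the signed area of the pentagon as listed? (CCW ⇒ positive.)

Σ = (-48.5) + (-192) + (-42) + (14) + (-69.25) = -337.75
Signed area = Σ/2 = -168.875 (negative ⇒ clockwise traversal).

-168.875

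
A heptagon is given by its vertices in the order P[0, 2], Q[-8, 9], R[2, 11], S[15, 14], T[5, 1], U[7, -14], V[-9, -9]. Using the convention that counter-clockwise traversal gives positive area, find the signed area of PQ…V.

-283

Apply Gauss's area formula: 2A = Σ (x_i·y_{i+1} − x_{i+1}·y_i), indices taken mod 7.
Cross-terms: 16, -106, -137, -55, -77, -189, -18  ⇒  Σ = -566
Signed area = Σ/2 = -283 (negative ⇒ clockwise traversal).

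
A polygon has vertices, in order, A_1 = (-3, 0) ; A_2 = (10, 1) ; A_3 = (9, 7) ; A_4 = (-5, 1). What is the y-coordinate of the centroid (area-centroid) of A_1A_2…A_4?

Apply the shoelace formula. First the cross-terms c_i = x_i·y_{i+1} − x_{i+1}·y_i:
  -3, 61, 44, 3  ⇒  2A = 105, A = 52.5.
Then Σ (y_i + y_{i+1})·c_i = 840, so ȳ = 840 / (6·52.5) = 8/3.

8/3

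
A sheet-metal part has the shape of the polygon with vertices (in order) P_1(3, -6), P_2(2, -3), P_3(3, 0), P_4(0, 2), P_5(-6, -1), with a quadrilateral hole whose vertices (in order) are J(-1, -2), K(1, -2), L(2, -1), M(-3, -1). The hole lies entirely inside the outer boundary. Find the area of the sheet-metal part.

Outer boundary:
Σ = (3) + (9) + (6) + (12) + (39) = 69
Area = |Σ|/2 = 34.5.
Hole:
Σ = (4) + (3) + (-5) + (5) = 7
Area = |Σ|/2 = 3.5.
Net area = 34.5 − 3.5 = 31.

31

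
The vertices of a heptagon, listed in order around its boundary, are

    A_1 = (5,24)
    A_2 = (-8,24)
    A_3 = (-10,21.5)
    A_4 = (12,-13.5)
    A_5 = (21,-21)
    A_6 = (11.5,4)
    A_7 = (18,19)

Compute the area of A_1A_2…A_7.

548.75

Apply the surveyor's formula: 2A = Σ (x_i·y_{i+1} − x_{i+1}·y_i), indices taken mod 7.
Cross-terms: 312, 68, -123, 31.5, 325.5, 146.5, 337  ⇒  Σ = 1097.5
Area = |Σ|/2 = 548.75.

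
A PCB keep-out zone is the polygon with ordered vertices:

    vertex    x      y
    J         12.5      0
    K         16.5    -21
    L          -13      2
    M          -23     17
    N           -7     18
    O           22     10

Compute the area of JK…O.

Apply the shoelace formula: 2A = Σ (x_i·y_{i+1} − x_{i+1}·y_i), indices taken mod 6.
Σ = (-262.5) + (-240) + (-175) + (-295) + (-466) + (-125) = -1563.5
Area = |Σ|/2 = 781.75.

781.75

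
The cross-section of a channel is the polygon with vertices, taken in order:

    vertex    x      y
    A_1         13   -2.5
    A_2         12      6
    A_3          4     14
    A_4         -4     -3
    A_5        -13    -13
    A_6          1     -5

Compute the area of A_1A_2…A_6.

Apply the shoelace (surveyor's) formula: 2A = Σ (x_i·y_{i+1} − x_{i+1}·y_i), indices taken mod 6.
Σ = (108) + (144) + (44) + (13) + (78) + (62.5) = 449.5
Area = |Σ|/2 = 224.75.

224.75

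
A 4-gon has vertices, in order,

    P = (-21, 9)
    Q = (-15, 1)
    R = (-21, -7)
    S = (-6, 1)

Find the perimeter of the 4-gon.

54

|PQ| = √((6)² + (-8)²) = √100 = 10
|QR| = √((-6)² + (-8)²) = √100 = 10
|RS| = √((15)² + (8)²) = √289 = 17
|SP| = √((-15)² + (8)²) = √289 = 17
Perimeter = 10 + 10 + 17 + 17 = 54.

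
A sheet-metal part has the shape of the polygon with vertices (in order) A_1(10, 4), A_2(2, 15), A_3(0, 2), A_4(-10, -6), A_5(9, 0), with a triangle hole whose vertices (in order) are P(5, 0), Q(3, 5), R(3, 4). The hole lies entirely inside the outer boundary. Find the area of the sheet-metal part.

127

Outer boundary:
Apply Gauss's area formula: 2A = Σ (x_i·y_{i+1} − x_{i+1}·y_i), indices taken mod 5.
Σ = (142) + (4) + (20) + (54) + (36) = 256
Area = |Σ|/2 = 128.
Hole:
Cross-terms: 25, -3, -20  ⇒  Σ = 2
Area = |Σ|/2 = 1.
Net area = 128 − 1 = 127.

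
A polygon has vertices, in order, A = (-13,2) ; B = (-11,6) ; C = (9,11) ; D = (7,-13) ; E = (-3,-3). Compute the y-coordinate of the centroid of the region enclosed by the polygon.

Apply the shoelace formula. First the cross-terms c_i = x_i·y_{i+1} − x_{i+1}·y_i:
  -56, -175, -194, -60, -45  ⇒  2A = -530, A = -265.
Then Σ (y_i + y_{i+1})·c_i = -2030, so ȳ = -2030 / (6·(-265)) = 203/159.

203/159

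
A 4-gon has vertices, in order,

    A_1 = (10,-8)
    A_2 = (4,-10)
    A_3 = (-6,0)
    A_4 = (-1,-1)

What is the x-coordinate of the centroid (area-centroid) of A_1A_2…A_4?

Apply Gauss's area formula. First the cross-terms c_i = x_i·y_{i+1} − x_{i+1}·y_i:
  -68, -60, 6, 18  ⇒  2A = -104, A = -52.
Then Σ (x_i + x_{i+1})·c_i = -712, so x̄ = -712 / (6·(-52)) = 89/39.

89/39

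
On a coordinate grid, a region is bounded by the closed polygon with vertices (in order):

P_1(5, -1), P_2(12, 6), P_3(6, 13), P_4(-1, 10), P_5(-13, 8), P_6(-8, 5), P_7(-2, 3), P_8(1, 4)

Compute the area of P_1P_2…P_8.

155

Apply the surveyor's formula: 2A = Σ (x_i·y_{i+1} − x_{i+1}·y_i), indices taken mod 8.
Σ = (42) + (120) + (73) + (122) + (-1) + (-14) + (-11) + (-21) = 310
Area = |Σ|/2 = 155.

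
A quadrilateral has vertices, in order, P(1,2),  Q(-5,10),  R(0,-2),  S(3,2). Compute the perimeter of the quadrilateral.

|PQ| = √((-6)² + (8)²) = √100 = 10
|QR| = √((5)² + (-12)²) = √169 = 13
|RS| = √((3)² + (4)²) = √25 = 5
|SP| = √((-2)² + (0)²) = √4 = 2
Perimeter = 10 + 13 + 5 + 2 = 30.

30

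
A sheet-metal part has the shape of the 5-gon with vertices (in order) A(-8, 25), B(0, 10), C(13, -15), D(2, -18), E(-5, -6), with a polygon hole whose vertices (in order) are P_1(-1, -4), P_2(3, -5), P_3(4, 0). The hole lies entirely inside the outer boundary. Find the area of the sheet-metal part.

334

Outer boundary:
Apply the shoelace formula: 2A = Σ (x_i·y_{i+1} − x_{i+1}·y_i), indices taken mod 5.
A→B: (-8)(10) − (0)(25) = -80
B→C: (0)(-15) − (13)(10) = -130
C→D: (13)(-18) − (2)(-15) = -204
D→E: (2)(-6) − (-5)(-18) = -102
E→A: (-5)(25) − (-8)(-6) = -173
Σ = -689
Area = |Σ|/2 = 344.5.
Hole:
Σ = (17) + (20) + (-16) = 21
Area = |Σ|/2 = 10.5.
Net area = 344.5 − 10.5 = 334.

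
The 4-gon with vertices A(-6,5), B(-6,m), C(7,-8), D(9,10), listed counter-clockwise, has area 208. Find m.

-7

Write out the shoelace sum; only the two edges meeting at B involve m:
2·Area = [((-6)·m − (-6)·5) + ((-6)·(-8) − 7·m)] + 247
       = -13·m + 325 = 416
⇒ m = -7.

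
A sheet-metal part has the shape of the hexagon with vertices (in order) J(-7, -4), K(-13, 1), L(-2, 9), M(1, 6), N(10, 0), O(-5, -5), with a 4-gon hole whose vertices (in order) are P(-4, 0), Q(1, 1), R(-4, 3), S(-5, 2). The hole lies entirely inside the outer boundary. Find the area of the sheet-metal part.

151

Outer boundary:
J→K: (-7)(1) − (-13)(-4) = -59
K→L: (-13)(9) − (-2)(1) = -115
L→M: (-2)(6) − (1)(9) = -21
M→N: (1)(0) − (10)(6) = -60
N→O: (10)(-5) − (-5)(0) = -50
O→J: (-5)(-4) − (-7)(-5) = -15
Σ = -320
Area = |Σ|/2 = 160.
Hole:
Apply the shoelace formula: 2A = Σ (x_i·y_{i+1} − x_{i+1}·y_i), indices taken mod 4.
Σ = (-4) + (7) + (7) + (8) = 18
Area = |Σ|/2 = 9.
Net area = 160 − 9 = 151.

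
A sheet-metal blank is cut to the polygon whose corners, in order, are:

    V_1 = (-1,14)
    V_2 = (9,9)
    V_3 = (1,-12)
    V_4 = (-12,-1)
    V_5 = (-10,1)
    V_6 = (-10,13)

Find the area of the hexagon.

333

V_1→V_2: (-1)(9) − (9)(14) = -135
V_2→V_3: (9)(-12) − (1)(9) = -117
V_3→V_4: (1)(-1) − (-12)(-12) = -145
V_4→V_5: (-12)(1) − (-10)(-1) = -22
V_5→V_6: (-10)(13) − (-10)(1) = -120
V_6→V_1: (-10)(14) − (-1)(13) = -127
Σ = -666
Area = |Σ|/2 = 333.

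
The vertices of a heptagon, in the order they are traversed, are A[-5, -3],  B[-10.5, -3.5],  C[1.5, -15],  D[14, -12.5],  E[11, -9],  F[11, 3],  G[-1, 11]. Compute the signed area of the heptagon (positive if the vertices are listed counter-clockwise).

332.75

Apply the shoelace formula: 2A = Σ (x_i·y_{i+1} − x_{i+1}·y_i), indices taken mod 7.
Σ = (-14) + (162.75) + (191.25) + (11.5) + (132) + (124) + (58) = 665.5
Signed area = Σ/2 = 332.75 (positive ⇒ counter-clockwise traversal).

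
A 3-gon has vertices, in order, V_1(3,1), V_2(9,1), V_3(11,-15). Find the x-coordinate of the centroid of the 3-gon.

23/3

Apply the shoelace (surveyor's) formula. First the cross-terms c_i = x_i·y_{i+1} − x_{i+1}·y_i:
  -6, -146, 56  ⇒  2A = -96, A = -48.
Then Σ (x_i + x_{i+1})·c_i = -2208, so x̄ = -2208 / (6·(-48)) = 23/3.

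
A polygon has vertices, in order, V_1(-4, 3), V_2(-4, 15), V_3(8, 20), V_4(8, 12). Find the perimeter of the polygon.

48

|V_1V_2| = √((0)² + (12)²) = √144 = 12
|V_2V_3| = √((12)² + (5)²) = √169 = 13
|V_3V_4| = √((0)² + (-8)²) = √64 = 8
|V_4V_1| = √((-12)² + (-9)²) = √225 = 15
Perimeter = 12 + 13 + 8 + 15 = 48.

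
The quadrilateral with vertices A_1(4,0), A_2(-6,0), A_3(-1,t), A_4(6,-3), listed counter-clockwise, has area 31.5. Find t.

Write out the shoelace sum; only the two edges meeting at A_3 involve t:
2·Area = [((-6)·t − (-1)·0) + ((-1)·(-3) − 6·t)] + 12
       = -12·t + 15 = 63
⇒ t = -4.

-4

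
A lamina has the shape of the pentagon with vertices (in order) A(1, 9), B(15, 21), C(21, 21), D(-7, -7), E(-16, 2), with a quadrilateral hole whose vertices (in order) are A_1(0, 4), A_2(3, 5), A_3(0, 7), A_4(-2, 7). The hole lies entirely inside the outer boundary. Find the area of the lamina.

Outer boundary:
Cross-terms: -114, -126, 0, -126, -146  ⇒  Σ = -512
Area = |Σ|/2 = 256.
Hole:
Apply the shoelace formula: 2A = Σ (x_i·y_{i+1} − x_{i+1}·y_i), indices taken mod 4.
Σ = (-12) + (21) + (14) + (-8) = 15
Area = |Σ|/2 = 7.5.
Net area = 256 − 7.5 = 248.5.

248.5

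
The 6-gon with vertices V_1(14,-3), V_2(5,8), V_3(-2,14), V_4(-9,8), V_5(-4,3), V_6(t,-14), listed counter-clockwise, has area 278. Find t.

4

The doubled signed area Σ (x_i y_{i+1} − x_{i+1} y_i) is linear in t.
With t=0 it equals 580; the coefficient of t is -6 (from the two edges through V_6).
So -6·t + 580 = 2·278 = 556 ⇒ t = 4.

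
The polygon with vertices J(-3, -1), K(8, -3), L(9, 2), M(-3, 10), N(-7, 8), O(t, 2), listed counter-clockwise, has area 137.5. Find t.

-9

The doubled signed area Σ (x_i y_{i+1} − x_{i+1} y_i) is linear in t.
With t=0 it equals 194; the coefficient of t is -9 (from the two edges through O).
So -9·t + 194 = 2·137.5 = 275 ⇒ t = -9.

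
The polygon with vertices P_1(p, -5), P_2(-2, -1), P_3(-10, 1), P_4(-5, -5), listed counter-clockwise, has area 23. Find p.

Write out the shoelace sum; only the two edges meeting at P_1 involve p:
2·Area = [((-5)·(-5) − p·(-5)) + (p·(-1) − (-2)·(-5))] + 43
       = 4·p + 58 = 46
⇒ p = -3.

-3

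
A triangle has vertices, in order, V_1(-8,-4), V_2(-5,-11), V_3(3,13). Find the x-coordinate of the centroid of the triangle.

-10/3

Apply the shoelace (surveyor's) formula. First the cross-terms c_i = x_i·y_{i+1} − x_{i+1}·y_i:
  68, -32, 92  ⇒  2A = 128, A = 64.
Then Σ (x_i + x_{i+1})·c_i = -1280, so x̄ = -1280 / (6·64) = -10/3.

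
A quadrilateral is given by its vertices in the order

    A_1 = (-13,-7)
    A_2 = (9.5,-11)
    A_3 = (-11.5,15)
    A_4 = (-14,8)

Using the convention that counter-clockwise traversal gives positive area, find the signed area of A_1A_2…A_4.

Apply the shoelace (surveyor's) formula: 2A = Σ (x_i·y_{i+1} − x_{i+1}·y_i), indices taken mod 4.
Σ = (209.5) + (16) + (118) + (202) = 545.5
Signed area = Σ/2 = 272.75 (positive ⇒ counter-clockwise traversal).

272.75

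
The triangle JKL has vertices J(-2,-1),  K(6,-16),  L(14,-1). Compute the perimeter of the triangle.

50

|JK| = √((8)² + (-15)²) = √289 = 17
|KL| = √((8)² + (15)²) = √289 = 17
|LJ| = √((-16)² + (0)²) = √256 = 16
Perimeter = 17 + 17 + 16 = 50.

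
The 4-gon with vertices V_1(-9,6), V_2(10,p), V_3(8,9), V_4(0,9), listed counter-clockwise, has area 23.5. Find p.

Write out the shoelace sum; only the two edges meeting at V_2 involve p:
2·Area = [((-9)·p − 10·6) + (10·9 − 8·p)] + 153
       = -17·p + 183 = 47
⇒ p = 8.

8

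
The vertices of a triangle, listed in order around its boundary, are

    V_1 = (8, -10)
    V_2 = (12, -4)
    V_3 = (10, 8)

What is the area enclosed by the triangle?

Σ = (88) + (136) + (-164) = 60
Area = |Σ|/2 = 30.

30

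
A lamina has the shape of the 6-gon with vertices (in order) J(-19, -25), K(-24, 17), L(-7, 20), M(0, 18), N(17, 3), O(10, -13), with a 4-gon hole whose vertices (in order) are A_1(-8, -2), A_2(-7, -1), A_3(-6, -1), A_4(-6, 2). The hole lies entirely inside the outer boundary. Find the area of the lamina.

1229.5

Outer boundary:
Apply the surveyor's formula: 2A = Σ (x_i·y_{i+1} − x_{i+1}·y_i), indices taken mod 6.
Σ = (-923) + (-361) + (-126) + (-306) + (-251) + (-497) = -2464
Area = |Σ|/2 = 1232.
Hole:
Σ = (-6) + (1) + (-18) + (28) = 5
Area = |Σ|/2 = 2.5.
Net area = 1232 − 2.5 = 1229.5.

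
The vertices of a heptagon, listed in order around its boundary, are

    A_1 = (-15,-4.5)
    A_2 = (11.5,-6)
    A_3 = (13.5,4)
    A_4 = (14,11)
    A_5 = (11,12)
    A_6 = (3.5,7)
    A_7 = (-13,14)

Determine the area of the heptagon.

425.875

Apply the shoelace formula: 2A = Σ (x_i·y_{i+1} − x_{i+1}·y_i), indices taken mod 7.
Cross-terms: 141.75, 127, 92.5, 47, 35, 140, 268.5  ⇒  Σ = 851.75
Area = |Σ|/2 = 425.875.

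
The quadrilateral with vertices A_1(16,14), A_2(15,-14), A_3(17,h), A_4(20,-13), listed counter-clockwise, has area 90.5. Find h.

Write out the shoelace sum; only the two edges meeting at A_3 involve h:
2·Area = [(15·h − 17·(-14)) + (17·(-13) − 20·h)] + 54
       = -5·h + 71 = 181
⇒ h = -22.

-22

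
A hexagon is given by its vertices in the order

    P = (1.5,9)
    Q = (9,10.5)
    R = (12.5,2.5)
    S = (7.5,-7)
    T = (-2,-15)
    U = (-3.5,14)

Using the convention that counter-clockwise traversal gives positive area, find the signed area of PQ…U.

-269.875

Apply the surveyor's formula: 2A = Σ (x_i·y_{i+1} − x_{i+1}·y_i), indices taken mod 6.
Σ = (-65.25) + (-108.75) + (-106.25) + (-126.5) + (-80.5) + (-52.5) = -539.75
Signed area = Σ/2 = -269.875 (negative ⇒ clockwise traversal).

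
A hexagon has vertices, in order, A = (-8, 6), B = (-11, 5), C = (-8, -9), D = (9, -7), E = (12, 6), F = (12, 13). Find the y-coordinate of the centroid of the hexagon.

Apply the shoelace formula. First the cross-terms c_i = x_i·y_{i+1} − x_{i+1}·y_i:
  26, 139, 137, 138, 84, 176  ⇒  2A = 700, A = 350.
Then Σ (y_i + y_{i+1})·c_i = 2340, so ȳ = 2340 / (6·350) = 39/35.

39/35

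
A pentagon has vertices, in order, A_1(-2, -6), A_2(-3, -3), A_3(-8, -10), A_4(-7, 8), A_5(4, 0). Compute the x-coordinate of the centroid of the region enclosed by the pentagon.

-171/49

Apply Gauss's area formula. First the cross-terms c_i = x_i·y_{i+1} − x_{i+1}·y_i:
  -12, 6, -134, -32, -24  ⇒  2A = -196, A = -98.
Then Σ (x_i + x_{i+1})·c_i = 2052, so x̄ = 2052 / (6·(-98)) = -171/49.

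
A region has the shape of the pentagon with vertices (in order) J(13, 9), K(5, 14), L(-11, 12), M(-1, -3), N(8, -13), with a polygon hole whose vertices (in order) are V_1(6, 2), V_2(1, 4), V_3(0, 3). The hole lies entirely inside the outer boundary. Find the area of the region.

333.5

Outer boundary:
Apply the shoelace (surveyor's) formula: 2A = Σ (x_i·y_{i+1} − x_{i+1}·y_i), indices taken mod 5.
Σ = (137) + (214) + (45) + (37) + (241) = 674
Area = |Σ|/2 = 337.
Hole:
Σ = (22) + (3) + (-18) = 7
Area = |Σ|/2 = 3.5.
Net area = 337 − 3.5 = 333.5.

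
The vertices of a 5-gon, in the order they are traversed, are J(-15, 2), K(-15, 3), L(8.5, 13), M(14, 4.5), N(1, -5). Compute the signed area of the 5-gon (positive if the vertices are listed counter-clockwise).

Apply Gauss's area formula: 2A = Σ (x_i·y_{i+1} − x_{i+1}·y_i), indices taken mod 5.
Σ = (-15) + (-220.5) + (-143.75) + (-74.5) + (-73) = -526.75
Signed area = Σ/2 = -263.375 (negative ⇒ clockwise traversal).

-263.375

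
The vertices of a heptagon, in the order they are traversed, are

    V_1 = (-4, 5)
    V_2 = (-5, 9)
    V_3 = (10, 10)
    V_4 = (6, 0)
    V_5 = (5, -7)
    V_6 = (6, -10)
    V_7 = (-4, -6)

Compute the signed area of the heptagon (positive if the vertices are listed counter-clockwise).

Apply the shoelace formula: 2A = Σ (x_i·y_{i+1} − x_{i+1}·y_i), indices taken mod 7.
Σ = (-11) + (-140) + (-60) + (-42) + (-8) + (-76) + (-44) = -381
Signed area = Σ/2 = -190.5 (negative ⇒ clockwise traversal).

-190.5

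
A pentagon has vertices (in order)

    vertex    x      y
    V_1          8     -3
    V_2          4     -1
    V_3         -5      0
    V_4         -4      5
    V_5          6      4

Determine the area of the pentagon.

61

Cross-terms: 4, -5, -25, -46, -50  ⇒  Σ = -122
Area = |Σ|/2 = 61.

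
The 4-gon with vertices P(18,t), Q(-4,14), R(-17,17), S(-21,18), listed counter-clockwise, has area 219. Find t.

-17

Write out the shoelace sum; only the two edges meeting at P involve t:
2·Area = [((-21)·t − 18·18) + (18·14 − (-4)·t)] + 221
       = -17·t + 149 = 438
⇒ t = -17.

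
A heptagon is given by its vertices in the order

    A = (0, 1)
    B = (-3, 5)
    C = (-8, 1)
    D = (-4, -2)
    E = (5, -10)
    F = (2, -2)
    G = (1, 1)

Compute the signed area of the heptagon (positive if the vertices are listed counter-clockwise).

62.5

Apply the surveyor's formula: 2A = Σ (x_i·y_{i+1} − x_{i+1}·y_i), indices taken mod 7.
Cross-terms: 3, 37, 20, 50, 10, 4, 1  ⇒  Σ = 125
Signed area = Σ/2 = 62.5 (positive ⇒ counter-clockwise traversal).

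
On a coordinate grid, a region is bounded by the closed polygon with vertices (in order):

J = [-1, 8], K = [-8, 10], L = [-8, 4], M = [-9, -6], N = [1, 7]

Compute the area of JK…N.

Σ = (54) + (48) + (84) + (-57) + (15) = 144
Area = |Σ|/2 = 72.

72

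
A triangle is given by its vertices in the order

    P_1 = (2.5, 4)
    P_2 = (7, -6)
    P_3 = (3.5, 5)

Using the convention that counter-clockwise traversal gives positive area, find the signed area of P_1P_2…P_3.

Σ = (-43) + (56) + (1.5) = 14.5
Signed area = Σ/2 = 7.25 (positive ⇒ counter-clockwise traversal).

7.25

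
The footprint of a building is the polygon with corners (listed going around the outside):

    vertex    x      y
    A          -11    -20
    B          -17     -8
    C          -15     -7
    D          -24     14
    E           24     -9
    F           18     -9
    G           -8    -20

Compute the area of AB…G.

Σ = (-252) + (-1) + (-378) + (-120) + (-54) + (-432) + (-60) = -1297
Area = |Σ|/2 = 648.5.

648.5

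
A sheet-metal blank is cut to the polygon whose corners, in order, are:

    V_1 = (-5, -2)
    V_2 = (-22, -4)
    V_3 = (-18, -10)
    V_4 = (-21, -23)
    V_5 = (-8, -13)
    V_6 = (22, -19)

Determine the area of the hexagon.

358

Apply the surveyor's formula: 2A = Σ (x_i·y_{i+1} − x_{i+1}·y_i), indices taken mod 6.
V_1→V_2: (-5)(-4) − (-22)(-2) = -24
V_2→V_3: (-22)(-10) − (-18)(-4) = 148
V_3→V_4: (-18)(-23) − (-21)(-10) = 204
V_4→V_5: (-21)(-13) − (-8)(-23) = 89
V_5→V_6: (-8)(-19) − (22)(-13) = 438
V_6→V_1: (22)(-2) − (-5)(-19) = -139
Σ = 716
Area = |Σ|/2 = 358.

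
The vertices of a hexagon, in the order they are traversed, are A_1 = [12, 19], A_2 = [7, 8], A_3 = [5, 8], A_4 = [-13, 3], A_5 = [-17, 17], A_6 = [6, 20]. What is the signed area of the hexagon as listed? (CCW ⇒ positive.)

-320

Apply the surveyor's formula: 2A = Σ (x_i·y_{i+1} − x_{i+1}·y_i), indices taken mod 6.
Σ = (-37) + (16) + (119) + (-170) + (-442) + (-126) = -640
Signed area = Σ/2 = -320 (negative ⇒ clockwise traversal).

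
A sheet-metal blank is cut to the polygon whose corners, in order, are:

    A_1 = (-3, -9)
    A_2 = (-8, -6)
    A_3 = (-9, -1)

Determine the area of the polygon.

11

Apply the shoelace formula: 2A = Σ (x_i·y_{i+1} − x_{i+1}·y_i), indices taken mod 3.
Cross-terms: -54, -46, 78  ⇒  Σ = -22
Area = |Σ|/2 = 11.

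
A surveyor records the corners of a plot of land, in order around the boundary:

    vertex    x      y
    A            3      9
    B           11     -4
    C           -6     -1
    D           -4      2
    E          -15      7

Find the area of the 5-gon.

Apply the shoelace (surveyor's) formula: 2A = Σ (x_i·y_{i+1} − x_{i+1}·y_i), indices taken mod 5.
A→B: (3)(-4) − (11)(9) = -111
B→C: (11)(-1) − (-6)(-4) = -35
C→D: (-6)(2) − (-4)(-1) = -16
D→E: (-4)(7) − (-15)(2) = 2
E→A: (-15)(9) − (3)(7) = -156
Σ = -316
Area = |Σ|/2 = 158.

158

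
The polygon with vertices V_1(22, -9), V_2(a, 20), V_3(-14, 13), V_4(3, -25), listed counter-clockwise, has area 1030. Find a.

The doubled signed area Σ (x_i y_{i+1} − x_{i+1} y_i) is linear in a.
With a=0 it equals 1554; the coefficient of a is 22 (from the two edges through V_2).
So 22·a + 1554 = 2·1030 = 2060 ⇒ a = 23.

23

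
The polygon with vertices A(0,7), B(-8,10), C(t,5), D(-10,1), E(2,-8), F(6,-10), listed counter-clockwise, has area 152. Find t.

Write out the shoelace sum; only the two edges meeting at C involve t:
2·Area = [((-8)·5 − t·10) + (t·1 − (-10)·5)] + 204
       = -9·t + 214 = 304
⇒ t = -10.

-10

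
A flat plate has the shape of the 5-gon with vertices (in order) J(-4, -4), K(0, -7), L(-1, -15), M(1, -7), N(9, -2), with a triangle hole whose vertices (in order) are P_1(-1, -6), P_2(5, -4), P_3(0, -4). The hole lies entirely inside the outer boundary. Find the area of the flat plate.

Outer boundary:
Σ = (28) + (-7) + (22) + (61) + (-44) = 60
Area = |Σ|/2 = 30.
Hole:
Cross-terms: 34, -20, -4  ⇒  Σ = 10
Area = |Σ|/2 = 5.
Net area = 30 − 5 = 25.

25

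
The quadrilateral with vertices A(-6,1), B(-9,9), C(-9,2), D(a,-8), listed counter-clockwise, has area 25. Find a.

-8

Write out the shoelace sum; only the two edges meeting at D involve a:
2·Area = [((-9)·(-8) − a·2) + (a·1 − (-6)·(-8))] + 18
       = -1·a + 42 = 50
⇒ a = -8.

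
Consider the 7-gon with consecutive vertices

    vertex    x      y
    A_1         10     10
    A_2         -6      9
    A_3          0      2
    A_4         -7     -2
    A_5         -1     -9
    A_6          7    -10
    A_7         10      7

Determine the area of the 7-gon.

232.5

Apply the shoelace formula: 2A = Σ (x_i·y_{i+1} − x_{i+1}·y_i), indices taken mod 7.
Σ = (150) + (-12) + (14) + (61) + (73) + (149) + (30) = 465
Area = |Σ|/2 = 232.5.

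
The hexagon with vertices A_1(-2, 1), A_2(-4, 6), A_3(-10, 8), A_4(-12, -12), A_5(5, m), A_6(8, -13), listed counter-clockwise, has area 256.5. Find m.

-15

The doubled signed area Σ (x_i y_{i+1} − x_{i+1} y_i) is linear in m.
With m=0 it equals 213; the coefficient of m is -20 (from the two edges through A_5).
So -20·m + 213 = 2·256.5 = 513 ⇒ m = -15.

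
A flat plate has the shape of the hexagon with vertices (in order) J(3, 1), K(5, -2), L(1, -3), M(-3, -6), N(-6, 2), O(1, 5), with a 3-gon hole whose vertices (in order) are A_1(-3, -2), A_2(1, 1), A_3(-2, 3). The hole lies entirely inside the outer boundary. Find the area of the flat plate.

Outer boundary:
Cross-terms: -11, -13, -15, -42, -32, -14  ⇒  Σ = -127
Area = |Σ|/2 = 63.5.
Hole:
Apply the shoelace formula: 2A = Σ (x_i·y_{i+1} − x_{i+1}·y_i), indices taken mod 3.
A_1→A_2: (-3)(1) − (1)(-2) = -1
A_2→A_3: (1)(3) − (-2)(1) = 5
A_3→A_1: (-2)(-2) − (-3)(3) = 13
Σ = 17
Area = |Σ|/2 = 8.5.
Net area = 63.5 − 8.5 = 55.

55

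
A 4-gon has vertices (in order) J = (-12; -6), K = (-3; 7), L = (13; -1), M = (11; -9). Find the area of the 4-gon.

Apply the shoelace (surveyor's) formula: 2A = Σ (x_i·y_{i+1} − x_{i+1}·y_i), indices taken mod 4.
Cross-terms: -102, -88, -106, -174  ⇒  Σ = -470
Area = |Σ|/2 = 235.

235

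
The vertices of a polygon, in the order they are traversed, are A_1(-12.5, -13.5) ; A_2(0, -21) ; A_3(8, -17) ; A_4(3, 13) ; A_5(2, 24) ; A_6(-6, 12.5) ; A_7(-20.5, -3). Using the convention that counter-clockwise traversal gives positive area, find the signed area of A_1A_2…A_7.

Apply Gauss's area formula: 2A = Σ (x_i·y_{i+1} − x_{i+1}·y_i), indices taken mod 7.
Σ = (262.5) + (168) + (155) + (46) + (169) + (274.25) + (239.25) = 1314
Signed area = Σ/2 = 657 (positive ⇒ counter-clockwise traversal).

657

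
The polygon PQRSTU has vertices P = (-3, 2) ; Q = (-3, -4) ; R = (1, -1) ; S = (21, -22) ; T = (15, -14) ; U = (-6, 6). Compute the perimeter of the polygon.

84

|PQ| = √((0)² + (-6)²) = √36 = 6
|QR| = √((4)² + (3)²) = √25 = 5
|RS| = √((20)² + (-21)²) = √841 = 29
|ST| = √((-6)² + (8)²) = √100 = 10
|TU| = √((-21)² + (20)²) = √841 = 29
|UP| = √((3)² + (-4)²) = √25 = 5
Perimeter = 6 + 5 + 29 + 10 + 29 + 5 = 84.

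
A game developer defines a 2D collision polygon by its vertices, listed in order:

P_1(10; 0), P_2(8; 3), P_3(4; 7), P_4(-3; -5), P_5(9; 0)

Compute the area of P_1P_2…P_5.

Apply the shoelace formula: 2A = Σ (x_i·y_{i+1} − x_{i+1}·y_i), indices taken mod 5.
P_1→P_2: (10)(3) − (8)(0) = 30
P_2→P_3: (8)(7) − (4)(3) = 44
P_3→P_4: (4)(-5) − (-3)(7) = 1
P_4→P_5: (-3)(0) − (9)(-5) = 45
P_5→P_1: (9)(0) − (10)(0) = 0
Σ = 120
Area = |Σ|/2 = 60.

60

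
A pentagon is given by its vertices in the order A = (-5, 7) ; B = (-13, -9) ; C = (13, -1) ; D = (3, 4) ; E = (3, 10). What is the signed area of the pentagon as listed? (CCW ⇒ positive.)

Apply Gauss's area formula: 2A = Σ (x_i·y_{i+1} − x_{i+1}·y_i), indices taken mod 5.
A→B: (-5)(-9) − (-13)(7) = 136
B→C: (-13)(-1) − (13)(-9) = 130
C→D: (13)(4) − (3)(-1) = 55
D→E: (3)(10) − (3)(4) = 18
E→A: (3)(7) − (-5)(10) = 71
Σ = 410
Signed area = Σ/2 = 205 (positive ⇒ counter-clockwise traversal).

205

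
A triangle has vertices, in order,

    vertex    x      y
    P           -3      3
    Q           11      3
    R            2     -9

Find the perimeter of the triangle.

42

|PQ| = √((14)² + (0)²) = √196 = 14
|QR| = √((-9)² + (-12)²) = √225 = 15
|RP| = √((-5)² + (12)²) = √169 = 13
Perimeter = 14 + 15 + 13 = 42.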